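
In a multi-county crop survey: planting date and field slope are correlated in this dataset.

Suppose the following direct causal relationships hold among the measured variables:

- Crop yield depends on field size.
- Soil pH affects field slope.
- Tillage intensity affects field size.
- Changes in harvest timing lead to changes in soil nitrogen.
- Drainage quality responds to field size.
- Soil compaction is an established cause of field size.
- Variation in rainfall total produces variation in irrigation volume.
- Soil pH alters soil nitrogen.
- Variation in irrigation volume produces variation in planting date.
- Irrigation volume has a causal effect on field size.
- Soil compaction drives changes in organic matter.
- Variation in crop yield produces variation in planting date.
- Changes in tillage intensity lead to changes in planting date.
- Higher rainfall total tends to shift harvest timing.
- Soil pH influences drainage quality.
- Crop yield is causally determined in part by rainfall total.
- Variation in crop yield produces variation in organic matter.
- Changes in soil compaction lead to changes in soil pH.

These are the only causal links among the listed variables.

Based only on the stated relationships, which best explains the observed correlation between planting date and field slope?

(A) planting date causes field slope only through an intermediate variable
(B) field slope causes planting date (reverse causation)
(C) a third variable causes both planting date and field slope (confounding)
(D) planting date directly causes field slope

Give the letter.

C

Soil compaction causes planting date (soil compaction → field size → crop yield → planting date) and field slope (soil compaction → soil pH → field slope) — a common cause creating the correlation.
There is no stated path from planting date to field slope or from field slope to planting date, so neither direct nor reverse causation applies.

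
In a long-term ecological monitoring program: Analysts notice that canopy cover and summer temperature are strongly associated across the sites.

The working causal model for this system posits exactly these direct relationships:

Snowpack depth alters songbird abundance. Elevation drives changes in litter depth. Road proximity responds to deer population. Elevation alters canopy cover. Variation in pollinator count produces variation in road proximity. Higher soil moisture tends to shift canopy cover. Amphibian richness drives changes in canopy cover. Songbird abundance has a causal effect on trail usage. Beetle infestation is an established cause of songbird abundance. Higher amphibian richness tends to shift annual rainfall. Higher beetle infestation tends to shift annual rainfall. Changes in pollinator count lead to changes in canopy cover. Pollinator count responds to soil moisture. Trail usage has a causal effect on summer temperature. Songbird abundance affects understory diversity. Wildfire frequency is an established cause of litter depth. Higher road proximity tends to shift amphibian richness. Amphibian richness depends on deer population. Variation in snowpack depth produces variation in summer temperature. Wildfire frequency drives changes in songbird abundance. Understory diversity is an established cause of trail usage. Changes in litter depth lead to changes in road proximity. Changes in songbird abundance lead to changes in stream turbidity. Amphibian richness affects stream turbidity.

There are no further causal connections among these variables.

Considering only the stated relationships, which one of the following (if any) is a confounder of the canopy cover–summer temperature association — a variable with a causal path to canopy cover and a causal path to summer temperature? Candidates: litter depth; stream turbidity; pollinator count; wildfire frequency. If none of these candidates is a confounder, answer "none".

wildfire frequency

Wildfire frequency causes canopy cover (wildfire frequency → litter depth → road proximity → amphibian richness → canopy cover) and also causes summer temperature (wildfire frequency → songbird abundance → trail usage → summer temperature); it is a common cause of both.
Each of the other candidates lacks a causal path to at least one of canopy cover and summer temperature, so they do not confound the relationship.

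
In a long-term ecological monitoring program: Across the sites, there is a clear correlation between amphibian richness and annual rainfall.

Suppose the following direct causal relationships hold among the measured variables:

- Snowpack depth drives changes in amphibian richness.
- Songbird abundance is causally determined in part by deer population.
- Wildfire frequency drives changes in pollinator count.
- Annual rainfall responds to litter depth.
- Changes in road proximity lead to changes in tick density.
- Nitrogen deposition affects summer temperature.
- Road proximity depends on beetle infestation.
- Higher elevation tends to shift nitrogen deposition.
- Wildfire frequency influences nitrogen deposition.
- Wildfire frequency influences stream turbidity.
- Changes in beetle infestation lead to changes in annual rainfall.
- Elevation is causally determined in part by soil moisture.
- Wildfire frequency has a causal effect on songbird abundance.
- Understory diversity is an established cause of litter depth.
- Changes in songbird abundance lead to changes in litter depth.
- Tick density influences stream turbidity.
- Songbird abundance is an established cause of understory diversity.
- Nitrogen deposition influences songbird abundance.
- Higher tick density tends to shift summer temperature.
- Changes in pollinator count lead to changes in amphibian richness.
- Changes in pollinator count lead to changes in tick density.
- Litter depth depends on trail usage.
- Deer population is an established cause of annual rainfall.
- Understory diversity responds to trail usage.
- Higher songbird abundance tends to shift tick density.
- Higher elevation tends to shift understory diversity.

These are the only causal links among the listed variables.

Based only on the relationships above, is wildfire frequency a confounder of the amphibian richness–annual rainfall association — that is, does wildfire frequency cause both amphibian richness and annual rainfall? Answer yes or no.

yes

Wildfire frequency has a causal path to amphibian richness (wildfire frequency → pollinator count → amphibian richness) and to annual rainfall (wildfire frequency → songbird abundance → litter depth → annual rainfall), so it is a common cause of both — a confounder.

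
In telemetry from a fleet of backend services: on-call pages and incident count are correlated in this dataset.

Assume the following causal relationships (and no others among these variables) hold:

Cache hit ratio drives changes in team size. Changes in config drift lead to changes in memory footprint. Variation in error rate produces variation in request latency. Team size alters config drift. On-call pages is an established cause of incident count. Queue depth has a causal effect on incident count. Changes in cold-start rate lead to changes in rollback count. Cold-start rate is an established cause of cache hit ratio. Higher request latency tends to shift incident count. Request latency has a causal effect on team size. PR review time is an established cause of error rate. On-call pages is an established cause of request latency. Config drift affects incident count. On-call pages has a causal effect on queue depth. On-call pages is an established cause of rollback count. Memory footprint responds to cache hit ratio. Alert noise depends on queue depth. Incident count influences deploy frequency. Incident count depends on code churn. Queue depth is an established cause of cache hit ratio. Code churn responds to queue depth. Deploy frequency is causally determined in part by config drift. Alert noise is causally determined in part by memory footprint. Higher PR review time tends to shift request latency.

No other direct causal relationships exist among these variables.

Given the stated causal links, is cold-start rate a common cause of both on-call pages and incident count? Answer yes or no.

no

Cold-start rate has no stated causal path to on-call pages. A confounder must cause both variables, so cold-start rate does not qualify.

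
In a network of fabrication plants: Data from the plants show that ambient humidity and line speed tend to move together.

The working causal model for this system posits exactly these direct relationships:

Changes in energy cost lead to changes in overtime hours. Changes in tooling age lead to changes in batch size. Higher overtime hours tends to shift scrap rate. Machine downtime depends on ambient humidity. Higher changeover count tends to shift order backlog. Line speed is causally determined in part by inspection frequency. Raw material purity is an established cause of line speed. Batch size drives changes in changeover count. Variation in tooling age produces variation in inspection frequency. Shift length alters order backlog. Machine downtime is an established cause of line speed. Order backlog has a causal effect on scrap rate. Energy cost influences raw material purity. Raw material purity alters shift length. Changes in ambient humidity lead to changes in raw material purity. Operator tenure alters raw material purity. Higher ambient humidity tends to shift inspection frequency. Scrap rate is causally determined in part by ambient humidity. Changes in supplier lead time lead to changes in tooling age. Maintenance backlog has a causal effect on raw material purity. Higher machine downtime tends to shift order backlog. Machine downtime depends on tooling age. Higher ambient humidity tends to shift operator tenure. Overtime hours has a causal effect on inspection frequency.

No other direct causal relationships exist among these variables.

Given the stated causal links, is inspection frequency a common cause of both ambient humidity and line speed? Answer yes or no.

Inspection frequency has no stated causal path to ambient humidity. A confounder must cause both variables, so inspection frequency does not qualify.

no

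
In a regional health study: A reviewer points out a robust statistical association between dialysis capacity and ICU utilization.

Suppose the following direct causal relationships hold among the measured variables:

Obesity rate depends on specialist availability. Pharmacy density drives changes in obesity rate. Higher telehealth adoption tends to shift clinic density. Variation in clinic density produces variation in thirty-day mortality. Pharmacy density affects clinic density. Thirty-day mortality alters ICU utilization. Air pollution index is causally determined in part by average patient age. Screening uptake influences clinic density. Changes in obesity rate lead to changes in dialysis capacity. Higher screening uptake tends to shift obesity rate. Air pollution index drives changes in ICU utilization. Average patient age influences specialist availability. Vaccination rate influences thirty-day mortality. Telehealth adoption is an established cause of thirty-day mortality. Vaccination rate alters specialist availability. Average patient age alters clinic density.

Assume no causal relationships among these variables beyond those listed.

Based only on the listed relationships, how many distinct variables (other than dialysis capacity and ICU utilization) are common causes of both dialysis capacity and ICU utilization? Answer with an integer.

4

The common causes are: average patient age (to dialysis capacity via average patient age → specialist availability → obesity rate → dialysis capacity; to ICU utilization via average patient age → air pollution index → ICU utilization); pharmacy density (to dialysis capacity via pharmacy density → obesity rate → dialysis capacity; to ICU utilization via pharmacy density → clinic density → thirty-day mortality → ICU utilization); screening uptake (to dialysis capacity via screening uptake → obesity rate → dialysis capacity; to ICU utilization via screening uptake → clinic density → thirty-day mortality → ICU utilization); vaccination rate (to dialysis capacity via vaccination rate → specialist availability → obesity rate → dialysis capacity; to ICU utilization via vaccination rate → thirty-day mortality → ICU utilization).
Every other variable lacks a causal path to at least one of dialysis capacity and ICU utilization.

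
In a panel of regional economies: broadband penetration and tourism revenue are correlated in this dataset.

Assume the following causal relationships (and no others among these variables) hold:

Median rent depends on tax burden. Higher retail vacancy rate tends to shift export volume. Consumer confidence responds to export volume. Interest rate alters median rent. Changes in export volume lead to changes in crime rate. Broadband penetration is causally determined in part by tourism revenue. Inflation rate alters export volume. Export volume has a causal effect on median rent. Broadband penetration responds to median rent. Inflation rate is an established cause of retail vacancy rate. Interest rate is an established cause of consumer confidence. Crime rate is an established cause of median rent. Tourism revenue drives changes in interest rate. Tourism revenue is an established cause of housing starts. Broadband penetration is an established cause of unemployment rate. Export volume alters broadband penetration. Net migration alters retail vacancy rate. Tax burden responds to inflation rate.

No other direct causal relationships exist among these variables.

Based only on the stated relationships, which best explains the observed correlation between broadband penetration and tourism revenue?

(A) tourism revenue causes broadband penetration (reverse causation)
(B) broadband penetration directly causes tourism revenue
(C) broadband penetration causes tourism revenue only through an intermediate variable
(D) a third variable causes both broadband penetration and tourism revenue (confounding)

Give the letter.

The stated link runs tourism revenue → broadband penetration; broadband penetration has no causal path to tourism revenue. No variable causes both, so confounding is ruled out. The correlation reflects reverse causation.

A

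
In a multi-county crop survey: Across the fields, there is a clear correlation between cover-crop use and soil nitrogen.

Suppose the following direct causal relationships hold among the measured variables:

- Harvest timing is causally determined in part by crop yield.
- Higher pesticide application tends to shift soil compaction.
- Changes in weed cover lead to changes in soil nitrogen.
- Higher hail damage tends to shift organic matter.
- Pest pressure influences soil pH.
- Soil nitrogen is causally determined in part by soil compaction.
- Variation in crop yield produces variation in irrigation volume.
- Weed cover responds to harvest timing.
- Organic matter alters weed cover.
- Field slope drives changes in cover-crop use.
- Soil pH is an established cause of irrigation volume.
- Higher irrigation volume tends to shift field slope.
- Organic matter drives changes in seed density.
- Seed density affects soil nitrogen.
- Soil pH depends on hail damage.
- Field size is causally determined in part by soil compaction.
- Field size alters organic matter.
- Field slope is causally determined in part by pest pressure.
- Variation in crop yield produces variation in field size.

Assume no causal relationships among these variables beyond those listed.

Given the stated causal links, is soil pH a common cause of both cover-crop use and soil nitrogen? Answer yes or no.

no

Soil pH has no stated causal path to soil nitrogen. A confounder must cause both variables, so soil pH does not qualify.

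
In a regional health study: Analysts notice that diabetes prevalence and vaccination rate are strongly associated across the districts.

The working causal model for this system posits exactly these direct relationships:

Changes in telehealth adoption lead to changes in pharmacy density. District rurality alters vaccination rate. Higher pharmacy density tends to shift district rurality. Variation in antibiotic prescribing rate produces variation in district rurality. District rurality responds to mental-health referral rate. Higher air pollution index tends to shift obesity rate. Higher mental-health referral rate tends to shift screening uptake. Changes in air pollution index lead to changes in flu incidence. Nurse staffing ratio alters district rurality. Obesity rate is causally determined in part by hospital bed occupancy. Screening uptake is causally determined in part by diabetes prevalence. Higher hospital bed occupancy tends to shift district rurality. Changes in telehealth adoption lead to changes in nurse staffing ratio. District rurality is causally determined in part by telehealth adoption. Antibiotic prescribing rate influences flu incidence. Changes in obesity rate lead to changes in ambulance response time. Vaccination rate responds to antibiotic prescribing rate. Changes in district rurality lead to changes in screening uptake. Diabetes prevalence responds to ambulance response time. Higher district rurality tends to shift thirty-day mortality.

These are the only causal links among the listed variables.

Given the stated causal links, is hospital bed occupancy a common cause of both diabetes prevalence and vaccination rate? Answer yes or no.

yes

Hospital bed occupancy has a causal path to diabetes prevalence (hospital bed occupancy → obesity rate → ambulance response time → diabetes prevalence) and to vaccination rate (hospital bed occupancy → district rurality → vaccination rate), so it is a common cause of both — a confounder.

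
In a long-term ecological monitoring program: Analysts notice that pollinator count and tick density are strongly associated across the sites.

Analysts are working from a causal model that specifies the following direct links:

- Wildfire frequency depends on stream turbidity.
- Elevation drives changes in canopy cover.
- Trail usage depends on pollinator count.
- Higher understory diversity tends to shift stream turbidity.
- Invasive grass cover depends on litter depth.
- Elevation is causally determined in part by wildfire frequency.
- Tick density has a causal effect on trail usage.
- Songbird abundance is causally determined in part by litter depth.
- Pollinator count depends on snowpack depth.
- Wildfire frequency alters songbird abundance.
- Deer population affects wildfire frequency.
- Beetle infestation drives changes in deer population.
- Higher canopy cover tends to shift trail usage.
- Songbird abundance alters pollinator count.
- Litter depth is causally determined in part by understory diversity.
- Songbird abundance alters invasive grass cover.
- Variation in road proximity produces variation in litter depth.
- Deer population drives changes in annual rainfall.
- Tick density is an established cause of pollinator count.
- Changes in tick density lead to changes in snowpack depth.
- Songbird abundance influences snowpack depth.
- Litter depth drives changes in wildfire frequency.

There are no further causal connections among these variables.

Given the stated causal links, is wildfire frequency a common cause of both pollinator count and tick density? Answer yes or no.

Wildfire frequency has no stated causal path to tick density. A confounder must cause both variables, so wildfire frequency does not qualify.

no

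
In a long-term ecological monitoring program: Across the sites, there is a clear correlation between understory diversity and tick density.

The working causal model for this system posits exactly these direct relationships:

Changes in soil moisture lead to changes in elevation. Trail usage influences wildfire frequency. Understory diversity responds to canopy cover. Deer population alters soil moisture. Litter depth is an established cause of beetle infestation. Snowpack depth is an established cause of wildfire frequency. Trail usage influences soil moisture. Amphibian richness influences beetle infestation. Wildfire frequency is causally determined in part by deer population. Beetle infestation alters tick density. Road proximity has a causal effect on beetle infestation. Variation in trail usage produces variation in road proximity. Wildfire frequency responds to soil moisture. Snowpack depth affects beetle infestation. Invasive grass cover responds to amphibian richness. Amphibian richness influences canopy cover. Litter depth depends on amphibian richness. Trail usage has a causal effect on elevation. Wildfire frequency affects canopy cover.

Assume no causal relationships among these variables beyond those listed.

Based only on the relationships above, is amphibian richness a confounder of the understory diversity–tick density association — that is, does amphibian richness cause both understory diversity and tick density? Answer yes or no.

Amphibian richness has a causal path to understory diversity (amphibian richness → canopy cover → understory diversity) and to tick density (amphibian richness → beetle infestation → tick density), so it is a common cause of both — a confounder.

yes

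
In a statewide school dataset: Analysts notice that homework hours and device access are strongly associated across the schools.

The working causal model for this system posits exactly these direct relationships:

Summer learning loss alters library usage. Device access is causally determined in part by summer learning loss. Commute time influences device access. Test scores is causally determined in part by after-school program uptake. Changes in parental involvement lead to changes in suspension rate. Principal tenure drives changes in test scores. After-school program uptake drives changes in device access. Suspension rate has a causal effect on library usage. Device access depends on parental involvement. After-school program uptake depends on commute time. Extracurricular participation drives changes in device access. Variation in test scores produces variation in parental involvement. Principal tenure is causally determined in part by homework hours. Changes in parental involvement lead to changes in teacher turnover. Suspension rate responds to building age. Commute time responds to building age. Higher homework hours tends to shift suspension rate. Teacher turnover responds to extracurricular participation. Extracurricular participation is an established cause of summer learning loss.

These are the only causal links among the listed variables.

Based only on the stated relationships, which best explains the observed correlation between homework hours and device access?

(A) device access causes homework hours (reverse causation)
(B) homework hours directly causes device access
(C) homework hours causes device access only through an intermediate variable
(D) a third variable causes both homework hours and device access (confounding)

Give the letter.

C

Homework hours reaches device access through homework hours → principal tenure → test scores → parental involvement → device access — an indirect causal chain with no direct homework hours → device access link. No variable causes both homework hours and device access, so confounding is ruled out; the effect is mediated.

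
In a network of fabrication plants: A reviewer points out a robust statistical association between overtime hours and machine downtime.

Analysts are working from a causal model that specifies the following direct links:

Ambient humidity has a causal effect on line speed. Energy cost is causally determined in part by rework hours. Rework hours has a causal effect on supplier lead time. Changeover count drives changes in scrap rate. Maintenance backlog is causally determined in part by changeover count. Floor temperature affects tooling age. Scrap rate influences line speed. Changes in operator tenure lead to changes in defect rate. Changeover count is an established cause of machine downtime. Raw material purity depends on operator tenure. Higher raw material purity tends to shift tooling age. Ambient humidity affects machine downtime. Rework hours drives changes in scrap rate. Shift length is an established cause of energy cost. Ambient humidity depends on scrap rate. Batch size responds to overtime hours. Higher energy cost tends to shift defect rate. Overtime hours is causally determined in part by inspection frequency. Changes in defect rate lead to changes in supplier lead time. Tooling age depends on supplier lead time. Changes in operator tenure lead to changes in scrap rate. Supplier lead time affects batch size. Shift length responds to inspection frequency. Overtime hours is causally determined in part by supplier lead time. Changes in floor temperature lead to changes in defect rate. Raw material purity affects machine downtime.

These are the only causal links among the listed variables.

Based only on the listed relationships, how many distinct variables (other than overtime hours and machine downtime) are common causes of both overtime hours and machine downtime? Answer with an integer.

2

The common causes are: operator tenure (to overtime hours via operator tenure → defect rate → supplier lead time → overtime hours; to machine downtime via operator tenure → raw material purity → machine downtime); rework hours (to overtime hours via rework hours → supplier lead time → overtime hours; to machine downtime via rework hours → scrap rate → ambient humidity → machine downtime).
Every other variable lacks a causal path to at least one of overtime hours and machine downtime.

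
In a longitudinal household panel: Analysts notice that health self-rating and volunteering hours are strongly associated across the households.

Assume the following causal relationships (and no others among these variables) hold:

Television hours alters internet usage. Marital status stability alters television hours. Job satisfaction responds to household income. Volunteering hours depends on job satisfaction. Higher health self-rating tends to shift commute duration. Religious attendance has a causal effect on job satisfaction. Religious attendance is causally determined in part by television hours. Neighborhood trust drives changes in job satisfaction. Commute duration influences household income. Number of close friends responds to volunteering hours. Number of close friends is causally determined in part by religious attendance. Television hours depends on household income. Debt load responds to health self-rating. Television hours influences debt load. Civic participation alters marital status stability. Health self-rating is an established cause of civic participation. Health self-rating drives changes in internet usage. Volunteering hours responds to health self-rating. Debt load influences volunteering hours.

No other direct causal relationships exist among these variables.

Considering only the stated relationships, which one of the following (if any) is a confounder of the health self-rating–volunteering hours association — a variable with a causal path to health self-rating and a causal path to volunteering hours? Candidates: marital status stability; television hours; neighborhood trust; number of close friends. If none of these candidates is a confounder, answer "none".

none

None of the listed candidates has causal paths to both health self-rating and volunteering hours in the stated relationships, so none is a common cause.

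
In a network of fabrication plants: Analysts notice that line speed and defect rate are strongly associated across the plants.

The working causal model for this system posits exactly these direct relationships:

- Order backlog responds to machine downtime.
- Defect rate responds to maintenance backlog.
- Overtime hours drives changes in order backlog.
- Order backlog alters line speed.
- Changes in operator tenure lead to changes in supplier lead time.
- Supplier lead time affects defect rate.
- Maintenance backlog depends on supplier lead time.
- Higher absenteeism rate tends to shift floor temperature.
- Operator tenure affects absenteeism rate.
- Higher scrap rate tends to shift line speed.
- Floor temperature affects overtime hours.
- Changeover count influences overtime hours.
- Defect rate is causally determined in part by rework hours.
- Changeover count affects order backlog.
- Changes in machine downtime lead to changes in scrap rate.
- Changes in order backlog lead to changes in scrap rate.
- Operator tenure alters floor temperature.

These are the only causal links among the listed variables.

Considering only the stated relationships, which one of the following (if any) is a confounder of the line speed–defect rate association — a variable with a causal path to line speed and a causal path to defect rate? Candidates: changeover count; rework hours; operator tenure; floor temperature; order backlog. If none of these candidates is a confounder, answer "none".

Operator tenure causes line speed (operator tenure → floor temperature → overtime hours → order backlog → line speed) and also causes defect rate (operator tenure → supplier lead time → defect rate); it is a common cause of both.
Each of the other candidates lacks a causal path to at least one of line speed and defect rate, so they do not confound the relationship.

operator tenure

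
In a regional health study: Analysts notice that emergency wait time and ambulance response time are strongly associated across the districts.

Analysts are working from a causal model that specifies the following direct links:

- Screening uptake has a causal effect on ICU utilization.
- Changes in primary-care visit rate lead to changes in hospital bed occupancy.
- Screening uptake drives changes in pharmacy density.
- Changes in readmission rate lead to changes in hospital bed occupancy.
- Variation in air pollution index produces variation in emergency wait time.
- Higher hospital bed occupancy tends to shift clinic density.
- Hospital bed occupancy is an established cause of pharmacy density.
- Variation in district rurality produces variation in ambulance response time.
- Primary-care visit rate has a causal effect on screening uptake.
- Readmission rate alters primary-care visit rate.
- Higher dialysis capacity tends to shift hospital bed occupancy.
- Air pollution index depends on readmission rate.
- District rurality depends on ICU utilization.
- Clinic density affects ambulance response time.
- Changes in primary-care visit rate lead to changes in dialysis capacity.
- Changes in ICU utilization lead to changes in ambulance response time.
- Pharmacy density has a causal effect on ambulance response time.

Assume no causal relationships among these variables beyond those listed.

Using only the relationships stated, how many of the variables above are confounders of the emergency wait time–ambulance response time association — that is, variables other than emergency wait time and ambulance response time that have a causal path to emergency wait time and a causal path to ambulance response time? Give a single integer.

1

The common causes are: readmission rate (to emergency wait time via readmission rate → air pollution index → emergency wait time; to ambulance response time via readmission rate → hospital bed occupancy → pharmacy density → ambulance response time).
Every other variable lacks a causal path to at least one of emergency wait time and ambulance response time.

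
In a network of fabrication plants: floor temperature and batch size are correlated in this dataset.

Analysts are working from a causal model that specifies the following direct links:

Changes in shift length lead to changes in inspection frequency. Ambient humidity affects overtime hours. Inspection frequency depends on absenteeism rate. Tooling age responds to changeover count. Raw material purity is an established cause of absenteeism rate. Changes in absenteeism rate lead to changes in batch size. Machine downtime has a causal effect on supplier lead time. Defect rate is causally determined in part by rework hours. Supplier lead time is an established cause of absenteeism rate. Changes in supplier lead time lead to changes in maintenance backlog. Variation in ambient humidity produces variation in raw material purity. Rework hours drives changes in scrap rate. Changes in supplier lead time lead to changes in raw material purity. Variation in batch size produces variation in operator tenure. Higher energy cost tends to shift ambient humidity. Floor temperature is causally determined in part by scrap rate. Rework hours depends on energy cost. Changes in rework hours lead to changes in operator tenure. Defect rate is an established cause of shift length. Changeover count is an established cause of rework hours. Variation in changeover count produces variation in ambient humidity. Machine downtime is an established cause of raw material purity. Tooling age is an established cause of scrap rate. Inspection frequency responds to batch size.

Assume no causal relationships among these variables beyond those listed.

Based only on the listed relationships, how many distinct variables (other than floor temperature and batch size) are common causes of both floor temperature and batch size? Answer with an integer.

2

The common causes are: changeover count (to floor temperature via changeover count → tooling age → scrap rate → floor temperature; to batch size via changeover count → ambient humidity → raw material purity → absenteeism rate → batch size); energy cost (to floor temperature via energy cost → rework hours → scrap rate → floor temperature; to batch size via energy cost → ambient humidity → raw material purity → absenteeism rate → batch size).
Every other variable lacks a causal path to at least one of floor temperature and batch size.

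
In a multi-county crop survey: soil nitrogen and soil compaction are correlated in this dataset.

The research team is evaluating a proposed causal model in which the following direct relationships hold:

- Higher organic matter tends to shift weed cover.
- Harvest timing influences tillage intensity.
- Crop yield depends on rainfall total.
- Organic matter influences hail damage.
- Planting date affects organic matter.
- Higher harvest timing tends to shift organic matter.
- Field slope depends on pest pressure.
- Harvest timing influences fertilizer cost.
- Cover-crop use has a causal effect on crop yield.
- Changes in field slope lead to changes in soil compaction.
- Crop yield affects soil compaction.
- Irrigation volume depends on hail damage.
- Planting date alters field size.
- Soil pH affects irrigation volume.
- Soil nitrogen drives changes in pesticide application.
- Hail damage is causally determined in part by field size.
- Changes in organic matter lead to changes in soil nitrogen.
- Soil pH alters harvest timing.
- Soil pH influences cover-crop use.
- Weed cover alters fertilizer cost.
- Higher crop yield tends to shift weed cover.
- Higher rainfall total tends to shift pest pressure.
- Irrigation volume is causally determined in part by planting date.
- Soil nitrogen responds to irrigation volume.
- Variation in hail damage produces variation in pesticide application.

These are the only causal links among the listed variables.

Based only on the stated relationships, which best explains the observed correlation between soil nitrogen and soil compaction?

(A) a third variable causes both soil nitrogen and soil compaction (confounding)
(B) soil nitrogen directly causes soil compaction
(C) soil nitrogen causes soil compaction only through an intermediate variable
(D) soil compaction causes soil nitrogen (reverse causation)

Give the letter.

A

Soil pH causes soil nitrogen (soil pH → irrigation volume → soil nitrogen) and soil compaction (soil pH → cover-crop use → crop yield → soil compaction) — a common cause creating the correlation.
There is no stated path from soil nitrogen to soil compaction or from soil compaction to soil nitrogen, so neither direct nor reverse causation applies.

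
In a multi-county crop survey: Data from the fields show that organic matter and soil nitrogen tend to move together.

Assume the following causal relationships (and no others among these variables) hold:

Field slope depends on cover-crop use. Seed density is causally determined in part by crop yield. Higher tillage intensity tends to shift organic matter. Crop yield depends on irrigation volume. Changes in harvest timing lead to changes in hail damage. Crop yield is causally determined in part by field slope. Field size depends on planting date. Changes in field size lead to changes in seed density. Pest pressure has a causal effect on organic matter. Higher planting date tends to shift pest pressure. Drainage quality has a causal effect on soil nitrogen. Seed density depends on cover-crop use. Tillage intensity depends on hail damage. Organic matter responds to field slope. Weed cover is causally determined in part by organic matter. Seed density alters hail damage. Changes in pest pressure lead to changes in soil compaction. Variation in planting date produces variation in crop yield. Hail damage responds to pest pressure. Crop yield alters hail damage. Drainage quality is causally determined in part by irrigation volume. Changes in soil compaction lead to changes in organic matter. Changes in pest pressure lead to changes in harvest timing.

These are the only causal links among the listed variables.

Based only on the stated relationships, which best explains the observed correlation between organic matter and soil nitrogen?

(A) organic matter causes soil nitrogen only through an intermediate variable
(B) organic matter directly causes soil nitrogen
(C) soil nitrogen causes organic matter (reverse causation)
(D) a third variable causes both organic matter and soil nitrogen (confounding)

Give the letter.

Irrigation volume causes organic matter (irrigation volume → crop yield → hail damage → tillage intensity → organic matter) and soil nitrogen (irrigation volume → drainage quality → soil nitrogen) — a common cause creating the correlation.
There is no stated path from organic matter to soil nitrogen or from soil nitrogen to organic matter, so neither direct nor reverse causation applies.

D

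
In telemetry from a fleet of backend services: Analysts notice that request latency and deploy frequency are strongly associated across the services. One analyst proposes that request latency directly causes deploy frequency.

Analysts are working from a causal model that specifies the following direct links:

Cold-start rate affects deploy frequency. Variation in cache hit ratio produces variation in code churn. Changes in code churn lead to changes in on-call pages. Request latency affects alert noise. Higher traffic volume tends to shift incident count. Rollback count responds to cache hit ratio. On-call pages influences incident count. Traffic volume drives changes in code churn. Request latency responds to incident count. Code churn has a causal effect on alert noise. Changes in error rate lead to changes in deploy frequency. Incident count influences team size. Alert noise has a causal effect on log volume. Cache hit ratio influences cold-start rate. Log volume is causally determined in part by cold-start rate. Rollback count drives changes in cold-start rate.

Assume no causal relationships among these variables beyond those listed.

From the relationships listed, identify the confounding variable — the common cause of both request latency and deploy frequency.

Cache hit ratio has a causal path to request latency (cache hit ratio → code churn → on-call pages → incident count → request latency) and a separate causal path to deploy frequency (cache hit ratio → cold-start rate → deploy frequency), so it is a common cause of both.
No stated relationship gives request latency a causal route to deploy frequency, so the correlation is explained by the shared upstream cause rather than a direct effect.

cache hit ratio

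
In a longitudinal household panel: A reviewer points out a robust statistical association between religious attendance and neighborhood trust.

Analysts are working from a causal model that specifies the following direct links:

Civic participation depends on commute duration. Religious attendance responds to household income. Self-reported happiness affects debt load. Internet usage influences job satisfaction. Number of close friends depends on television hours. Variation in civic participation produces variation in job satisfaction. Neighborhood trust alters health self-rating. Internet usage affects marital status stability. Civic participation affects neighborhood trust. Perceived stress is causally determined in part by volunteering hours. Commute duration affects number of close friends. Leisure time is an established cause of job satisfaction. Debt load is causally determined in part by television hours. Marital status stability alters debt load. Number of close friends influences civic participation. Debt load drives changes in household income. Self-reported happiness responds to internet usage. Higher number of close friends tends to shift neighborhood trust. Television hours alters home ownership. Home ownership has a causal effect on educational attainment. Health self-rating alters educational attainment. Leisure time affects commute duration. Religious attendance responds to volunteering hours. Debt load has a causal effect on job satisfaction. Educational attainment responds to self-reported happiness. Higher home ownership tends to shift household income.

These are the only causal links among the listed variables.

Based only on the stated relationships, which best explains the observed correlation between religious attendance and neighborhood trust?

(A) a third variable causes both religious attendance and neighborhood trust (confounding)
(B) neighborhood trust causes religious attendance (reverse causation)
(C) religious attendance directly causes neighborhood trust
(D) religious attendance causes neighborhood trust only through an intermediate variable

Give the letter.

Television hours causes religious attendance (television hours → home ownership → household income → religious attendance) and neighborhood trust (television hours → number of close friends → neighborhood trust) — a common cause creating the correlation.
There is no stated path from religious attendance to neighborhood trust or from neighborhood trust to religious attendance, so neither direct nor reverse causation applies.

A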